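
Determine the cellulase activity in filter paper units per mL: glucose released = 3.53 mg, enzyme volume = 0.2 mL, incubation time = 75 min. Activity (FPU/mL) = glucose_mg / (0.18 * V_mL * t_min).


Activity = glucose_mg / (0.18 mg/umol * V_mL * t_min)
= 3.53 / (0.18 * 0.2 * 75)
= 1.3074 FPU/mL

1.3074 FPU/mL


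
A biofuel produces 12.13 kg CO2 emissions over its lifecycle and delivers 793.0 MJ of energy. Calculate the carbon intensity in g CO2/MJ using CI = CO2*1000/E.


CI = CO2 * 1000 / E
= 12.13 * 1000 / 793.0
= 15.2963 g CO2/MJ

15.2963 g CO2/MJ


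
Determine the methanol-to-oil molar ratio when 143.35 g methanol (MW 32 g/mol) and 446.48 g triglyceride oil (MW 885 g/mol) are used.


Molar ratio = n_MeOH / n_oil = (MeOH/32) / (oil/885) = (MeOH * 885) / (32 * oil)
= (143.35 * 885) / (32 * 446.48)
= 8.8795

8.8795


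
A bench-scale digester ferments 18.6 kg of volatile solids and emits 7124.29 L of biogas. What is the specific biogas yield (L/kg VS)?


Y = V / VS
= 7124.29 / 18.6
= 383.0263 L/kg VS

383.0263 L/kg VS


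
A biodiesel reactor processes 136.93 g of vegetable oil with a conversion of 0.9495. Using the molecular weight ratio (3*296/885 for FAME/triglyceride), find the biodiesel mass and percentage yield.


m_FAME = oil * conv * (3 * 296 / 885) = oil * conv * (888/885)
= 136.93 * 0.9495 * 888 / 885
= 130.4558 g
Y = m_FAME / oil * 100 = conv * (888/885) * 100
= 0.9495 * 888 / 885 * 100
= 95.27%

130.4558 g FAME; Y = 95.27%


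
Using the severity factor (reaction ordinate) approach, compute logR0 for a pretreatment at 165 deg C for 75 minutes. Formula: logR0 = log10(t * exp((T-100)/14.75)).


logR0 = log10(t * exp((T - 100) / 14.75))
= log10(75 * exp((165 - 100) / 14.75))
= 3.7889

3.7889


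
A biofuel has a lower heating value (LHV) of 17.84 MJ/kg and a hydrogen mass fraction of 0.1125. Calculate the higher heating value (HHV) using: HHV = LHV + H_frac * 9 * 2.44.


HHV = LHV + H_frac * 9 * 2.44
= 17.84 + 0.1125 * 9 * 2.44
= 20.3105 MJ/kg

20.3105 MJ/kg


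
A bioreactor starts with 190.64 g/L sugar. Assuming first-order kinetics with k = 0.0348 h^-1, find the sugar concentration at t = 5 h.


S = S0 * exp(-k * t)
S = 190.64 * exp(-0.0348 * 5)
S = 160.1942 g/L

160.1942 g/L


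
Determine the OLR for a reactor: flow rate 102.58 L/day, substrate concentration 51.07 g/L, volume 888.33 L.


OLR = Q * S / V
= 102.58 * 51.07 / 888.33
= 5.8973 g/L/day

5.8973 g/L/day


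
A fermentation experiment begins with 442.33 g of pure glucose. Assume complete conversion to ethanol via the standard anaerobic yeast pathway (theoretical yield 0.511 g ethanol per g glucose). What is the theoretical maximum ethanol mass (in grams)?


Theoretical ethanol yield: m_EtOH = 0.511 * m_glucose
m_EtOH = 0.511 * 442.33 = 226.0306 g

226.0306 g


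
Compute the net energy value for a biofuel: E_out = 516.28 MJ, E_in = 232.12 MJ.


NEV = E_out - E_in
= 516.28 - 232.12
= 284.1600 MJ

284.1600 MJ


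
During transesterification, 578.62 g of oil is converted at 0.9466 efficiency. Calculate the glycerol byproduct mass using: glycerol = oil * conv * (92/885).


glycerol = oil * conv * (92/885)
= 578.62 * 0.9466 * 92 / 885
= 56.9383 g

56.9383 g


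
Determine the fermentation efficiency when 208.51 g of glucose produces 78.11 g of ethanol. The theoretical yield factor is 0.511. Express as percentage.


Fermentation efficiency = (actual / (0.511 * glucose)) * 100
= (78.11 / (0.511 * 208.51)) * 100
= 73.3093%

73.3093%


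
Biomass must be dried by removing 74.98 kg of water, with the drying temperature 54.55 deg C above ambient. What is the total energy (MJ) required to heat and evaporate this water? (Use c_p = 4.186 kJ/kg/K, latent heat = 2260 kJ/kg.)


E = m_water * (4.186 * dT + 2260) / 1000
= 74.98 * (4.186 * 54.55 + 2260) / 1000
= 186.5762 MJ

186.5762 MJ


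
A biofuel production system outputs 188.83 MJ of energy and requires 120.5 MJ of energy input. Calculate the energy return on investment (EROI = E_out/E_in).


EROI = E_out / E_in
= 188.83 / 120.5
= 1.5671

1.5671


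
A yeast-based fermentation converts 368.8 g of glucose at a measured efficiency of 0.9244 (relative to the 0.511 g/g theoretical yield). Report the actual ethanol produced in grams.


Actual ethanol: m = 0.511 * 368.8 * 0.9244
m = 174.2095 g

174.2095 g


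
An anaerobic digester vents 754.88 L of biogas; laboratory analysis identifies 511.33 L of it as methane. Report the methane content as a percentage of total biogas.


CH4% = V_CH4 / V_total * 100
= 511.33 / 754.88 * 100
= 67.7366%

67.7366%


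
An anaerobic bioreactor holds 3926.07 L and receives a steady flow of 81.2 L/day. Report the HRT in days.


HRT = V / Q
= 3926.07 / 81.2
= 48.3506 days

48.3506 days


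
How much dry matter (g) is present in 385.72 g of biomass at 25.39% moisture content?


Wd = Ww * (1 - MC/100)
= 385.72 * (1 - 25.39/100)
= 287.7857 g

287.7857 g


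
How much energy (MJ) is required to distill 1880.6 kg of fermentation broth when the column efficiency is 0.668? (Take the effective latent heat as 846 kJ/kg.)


E = m * 846 / (eta * 1000)
= 1880.6 * 846 / (0.668 * 1000)
= 2381.7180 MJ

2381.7180 MJ


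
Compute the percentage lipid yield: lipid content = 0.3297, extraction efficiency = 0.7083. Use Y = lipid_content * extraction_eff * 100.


Y = lipid_content * extraction_eff * 100
= 0.3297 * 0.7083 * 100
= 23.3527%

23.3527%


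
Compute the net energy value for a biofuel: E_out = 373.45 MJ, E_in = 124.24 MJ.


NEV = E_out - E_in
= 373.45 - 124.24
= 249.2100 MJ

249.2100 MJ


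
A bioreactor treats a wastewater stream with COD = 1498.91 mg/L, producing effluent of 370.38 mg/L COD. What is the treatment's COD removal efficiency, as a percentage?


eta = (COD_in - COD_out) / COD_in * 100
= (1498.91 - 370.38) / 1498.91 * 100
= 75.2900%

75.2900%


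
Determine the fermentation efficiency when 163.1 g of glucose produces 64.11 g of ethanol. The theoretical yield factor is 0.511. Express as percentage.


Fermentation efficiency = (actual / (0.511 * glucose)) * 100
= (64.11 / (0.511 * 163.1)) * 100
= 76.9221%

76.9221%


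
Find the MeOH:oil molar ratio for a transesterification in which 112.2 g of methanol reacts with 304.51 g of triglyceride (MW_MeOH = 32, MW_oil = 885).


Molar ratio = n_MeOH / n_oil = (MeOH/32) / (oil/885) = (MeOH * 885) / (32 * oil)
= (112.2 * 885) / (32 * 304.51)
= 10.1902

10.1902


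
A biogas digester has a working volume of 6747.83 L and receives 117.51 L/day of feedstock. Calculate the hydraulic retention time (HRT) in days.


HRT = V / Q
= 6747.83 / 117.51
= 57.4235 days

57.4235 days


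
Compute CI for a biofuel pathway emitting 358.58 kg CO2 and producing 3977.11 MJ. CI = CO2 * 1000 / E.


CI = CO2 * 1000 / E
= 358.58 * 1000 / 3977.11
= 90.1609 g CO2/MJ

90.1609 g CO2/MJ


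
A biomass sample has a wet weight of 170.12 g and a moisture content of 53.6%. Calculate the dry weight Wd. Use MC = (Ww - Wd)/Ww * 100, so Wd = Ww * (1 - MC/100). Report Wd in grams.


Wd = Ww * (1 - MC/100)
= 170.12 * (1 - 53.6/100)
= 78.9357 g

78.9357 g


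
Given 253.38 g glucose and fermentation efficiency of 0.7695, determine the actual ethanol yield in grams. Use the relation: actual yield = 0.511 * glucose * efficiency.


Actual ethanol: m = 0.511 * 253.38 * 0.7695
m = 99.6327 g

99.6327 g


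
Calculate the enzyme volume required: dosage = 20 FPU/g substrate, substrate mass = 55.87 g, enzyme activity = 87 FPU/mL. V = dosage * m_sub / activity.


V = dosage * m_sub / activity
V = 20 * 55.87 / 87
V = 12.8437 mL

12.8437 mL


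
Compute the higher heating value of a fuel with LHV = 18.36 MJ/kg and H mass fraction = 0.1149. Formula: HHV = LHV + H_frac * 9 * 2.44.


HHV = LHV + H_frac * 9 * 2.44
= 18.36 + 0.1149 * 9 * 2.44
= 20.8832 MJ/kg

20.8832 MJ/kg


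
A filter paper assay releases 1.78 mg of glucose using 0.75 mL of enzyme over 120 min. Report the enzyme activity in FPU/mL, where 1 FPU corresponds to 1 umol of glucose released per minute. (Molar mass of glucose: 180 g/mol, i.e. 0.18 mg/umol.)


Activity = glucose_mg / (0.18 mg/umol * V_mL * t_min)
= 1.78 / (0.18 * 0.75 * 120)
= 0.1099 FPU/mL

0.1099 FPU/mL


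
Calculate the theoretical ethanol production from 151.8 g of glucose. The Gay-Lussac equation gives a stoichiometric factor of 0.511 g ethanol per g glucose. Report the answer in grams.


Theoretical ethanol yield: m_EtOH = 0.511 * m_glucose
m_EtOH = 0.511 * 151.8 = 77.5698 g

77.5698 g


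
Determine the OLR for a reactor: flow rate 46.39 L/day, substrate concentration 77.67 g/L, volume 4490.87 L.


OLR = Q * S / V
= 46.39 * 77.67 / 4490.87
= 0.8023 g/L/day

0.8023 g/L/day


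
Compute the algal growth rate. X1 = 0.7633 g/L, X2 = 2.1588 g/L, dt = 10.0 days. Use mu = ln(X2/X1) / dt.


mu = ln(X2/X1) / dt
= ln(2.1588/0.7633) / 10.0
= 0.1040 per day

0.1040 per day


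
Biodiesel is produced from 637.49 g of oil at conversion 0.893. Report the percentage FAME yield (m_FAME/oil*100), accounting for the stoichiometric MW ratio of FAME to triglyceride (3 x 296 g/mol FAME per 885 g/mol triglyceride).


m_FAME = oil * conv * (3 * 296 / 885) = oil * conv * (888/885)
= 637.49 * 0.893 * 888 / 885
= 571.2083 g
Y = m_FAME / oil * 100 = conv * (888/885) * 100
= 0.893 * 888 / 885 * 100
= 89.60%

89.60%


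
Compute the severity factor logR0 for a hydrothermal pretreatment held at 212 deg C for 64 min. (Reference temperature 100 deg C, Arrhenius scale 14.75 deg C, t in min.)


logR0 = log10(t * exp((T - 100) / 14.75))
= log10(64 * exp((212 - 100) / 14.75))
= 5.1039

5.1039


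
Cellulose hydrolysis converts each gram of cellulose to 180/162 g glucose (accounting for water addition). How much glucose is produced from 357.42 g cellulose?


glucose = cellulose * 180/162
= 357.42 * 180/162
= 397.1333 g

397.1333 g


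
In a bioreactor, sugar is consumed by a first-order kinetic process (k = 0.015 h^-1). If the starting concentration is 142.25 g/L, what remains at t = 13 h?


S = S0 * exp(-k * t)
S = 142.25 * exp(-0.015 * 13)
S = 117.0482 g/L

117.0482 g/L


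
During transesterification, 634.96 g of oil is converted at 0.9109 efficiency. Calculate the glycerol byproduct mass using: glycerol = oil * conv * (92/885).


glycerol = oil * conv * (92/885)
= 634.96 * 0.9109 * 92 / 885
= 60.1259 g

60.1259 g


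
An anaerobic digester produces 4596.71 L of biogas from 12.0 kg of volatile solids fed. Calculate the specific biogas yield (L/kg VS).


Y = V / VS
= 4596.71 / 12.0
= 383.0592 L/kg VS

383.0592 L/kg VS


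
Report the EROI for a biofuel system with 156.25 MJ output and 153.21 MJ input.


EROI = E_out / E_in
= 156.25 / 153.21
= 1.0198

1.0198


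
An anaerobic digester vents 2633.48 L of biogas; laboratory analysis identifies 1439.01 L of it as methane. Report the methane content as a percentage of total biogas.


CH4% = V_CH4 / V_total * 100
= 1439.01 / 2633.48 * 100
= 54.6429%

54.6429%


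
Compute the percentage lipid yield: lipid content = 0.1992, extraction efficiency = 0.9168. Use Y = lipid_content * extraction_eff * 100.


Y = lipid_content * extraction_eff * 100
= 0.1992 * 0.9168 * 100
= 18.2627%

18.2627%


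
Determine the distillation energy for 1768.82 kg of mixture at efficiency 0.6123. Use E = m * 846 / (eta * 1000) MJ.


E = m * 846 / (eta * 1000)
= 1768.82 * 846 / (0.6123 * 1000)
= 2443.9355 MJ

2443.9355 MJ


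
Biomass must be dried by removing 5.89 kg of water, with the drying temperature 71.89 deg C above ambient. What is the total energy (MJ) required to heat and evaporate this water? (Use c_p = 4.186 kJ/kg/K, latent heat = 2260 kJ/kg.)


E = m_water * (4.186 * dT + 2260) / 1000
= 5.89 * (4.186 * 71.89 + 2260) / 1000
= 15.0839 MJ

15.0839 MJ


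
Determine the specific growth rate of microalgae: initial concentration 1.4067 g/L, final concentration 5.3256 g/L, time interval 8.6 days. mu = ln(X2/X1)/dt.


mu = ln(X2/X1) / dt
= ln(5.3256/1.4067) / 8.6
= 0.1548 per day

0.1548 per day


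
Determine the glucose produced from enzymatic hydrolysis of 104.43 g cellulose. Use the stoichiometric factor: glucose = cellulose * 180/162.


glucose = cellulose * 180/162
= 104.43 * 180/162
= 116.0333 g

116.0333 g


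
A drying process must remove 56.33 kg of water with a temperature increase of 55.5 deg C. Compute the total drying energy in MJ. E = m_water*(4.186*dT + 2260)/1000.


E = m_water * (4.186 * dT + 2260) / 1000
= 56.33 * (4.186 * 55.5 + 2260) / 1000
= 140.3926 MJ

140.3926 MJ


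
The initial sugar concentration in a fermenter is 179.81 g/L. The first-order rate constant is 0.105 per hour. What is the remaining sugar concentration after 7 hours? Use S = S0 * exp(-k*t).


S = S0 * exp(-k * t)
S = 179.81 * exp(-0.105 * 7)
S = 86.2199 g/L

86.2199 g/L


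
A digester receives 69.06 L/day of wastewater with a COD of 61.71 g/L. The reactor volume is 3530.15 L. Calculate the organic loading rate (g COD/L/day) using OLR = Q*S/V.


OLR = Q * S / V
= 69.06 * 61.71 / 3530.15
= 1.2072 g/L/day

1.2072 g/L/day


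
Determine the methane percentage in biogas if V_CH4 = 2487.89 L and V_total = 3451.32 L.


CH4% = V_CH4 / V_total * 100
= 2487.89 / 3451.32 * 100
= 72.0852%

72.0852%


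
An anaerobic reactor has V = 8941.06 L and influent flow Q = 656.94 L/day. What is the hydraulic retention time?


HRT = V / Q
= 8941.06 / 656.94
= 13.6102 days

13.6102 days


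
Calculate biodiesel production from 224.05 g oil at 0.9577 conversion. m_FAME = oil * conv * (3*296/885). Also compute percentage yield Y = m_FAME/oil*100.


m_FAME = oil * conv * (3 * 296 / 885) = oil * conv * (888/885)
= 224.05 * 0.9577 * 888 / 885
= 215.3001 g
Y = m_FAME / oil * 100 = conv * (888/885) * 100
= 0.9577 * 888 / 885 * 100
= 96.09%

215.3001 g FAME; Y = 96.09%


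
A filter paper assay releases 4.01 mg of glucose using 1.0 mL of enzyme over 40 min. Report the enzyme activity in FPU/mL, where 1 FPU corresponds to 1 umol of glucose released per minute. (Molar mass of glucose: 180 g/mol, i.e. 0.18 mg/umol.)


Activity = glucose_mg / (0.18 mg/umol * V_mL * t_min)
= 4.01 / (0.18 * 1.0 * 40)
= 0.5569 FPU/mL

0.5569 FPU/mL


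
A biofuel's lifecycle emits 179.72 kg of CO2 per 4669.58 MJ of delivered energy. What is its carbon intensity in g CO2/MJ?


CI = CO2 * 1000 / E
= 179.72 * 1000 / 4669.58
= 38.4874 g CO2/MJ

38.4874 g CO2/MJ


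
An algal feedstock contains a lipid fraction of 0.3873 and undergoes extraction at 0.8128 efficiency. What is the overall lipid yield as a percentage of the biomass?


Y = lipid_content * extraction_eff * 100
= 0.3873 * 0.8128 * 100
= 31.4797%

31.4797%


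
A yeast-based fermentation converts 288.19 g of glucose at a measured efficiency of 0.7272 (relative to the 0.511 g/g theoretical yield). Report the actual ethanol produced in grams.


Actual ethanol: m = 0.511 * 288.19 * 0.7272
m = 107.0912 g

107.0912 g


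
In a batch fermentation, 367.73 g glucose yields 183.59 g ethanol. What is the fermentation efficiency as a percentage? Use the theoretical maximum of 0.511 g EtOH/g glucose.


Fermentation efficiency = (actual / (0.511 * glucose)) * 100
= (183.59 / (0.511 * 367.73)) * 100
= 97.7010%

97.7010%


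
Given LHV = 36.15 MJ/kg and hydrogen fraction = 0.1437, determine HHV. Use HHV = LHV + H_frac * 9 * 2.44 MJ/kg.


HHV = LHV + H_frac * 9 * 2.44
= 36.15 + 0.1437 * 9 * 2.44
= 39.3057 MJ/kg

39.3057 MJ/kg


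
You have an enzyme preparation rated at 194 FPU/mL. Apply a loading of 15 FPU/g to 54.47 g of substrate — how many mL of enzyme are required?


V = dosage * m_sub / activity
V = 15 * 54.47 / 194
V = 4.2116 mL

4.2116 mL


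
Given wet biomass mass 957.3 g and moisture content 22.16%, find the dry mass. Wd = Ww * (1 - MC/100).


Wd = Ww * (1 - MC/100)
= 957.3 * (1 - 22.16/100)
= 745.1623 g

745.1623 g


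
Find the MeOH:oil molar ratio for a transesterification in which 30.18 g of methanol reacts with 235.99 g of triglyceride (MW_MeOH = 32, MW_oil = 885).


Molar ratio = n_MeOH / n_oil = (MeOH/32) / (oil/885) = (MeOH * 885) / (32 * oil)
= (30.18 * 885) / (32 * 235.99)
= 3.5369

3.5369


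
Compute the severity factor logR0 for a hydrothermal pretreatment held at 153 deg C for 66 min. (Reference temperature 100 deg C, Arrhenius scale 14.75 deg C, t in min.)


logR0 = log10(t * exp((T - 100) / 14.75))
= log10(66 * exp((153 - 100) / 14.75))
= 3.3801

3.3801


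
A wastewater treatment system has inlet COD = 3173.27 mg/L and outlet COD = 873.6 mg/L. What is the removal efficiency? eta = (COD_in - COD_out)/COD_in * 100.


eta = (COD_in - COD_out) / COD_in * 100
= (3173.27 - 873.6) / 3173.27 * 100
= 72.4700%

72.4700%


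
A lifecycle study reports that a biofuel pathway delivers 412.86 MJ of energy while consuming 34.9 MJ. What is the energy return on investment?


EROI = E_out / E_in
= 412.86 / 34.9
= 11.8298

11.8298


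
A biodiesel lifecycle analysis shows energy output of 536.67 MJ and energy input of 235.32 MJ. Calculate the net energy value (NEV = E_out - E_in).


NEV = E_out - E_in
= 536.67 - 235.32
= 301.3500 MJ

301.3500 MJ


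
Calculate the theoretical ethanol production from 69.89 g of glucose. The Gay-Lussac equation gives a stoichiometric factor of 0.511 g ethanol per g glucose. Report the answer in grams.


Theoretical ethanol yield: m_EtOH = 0.511 * m_glucose
m_EtOH = 0.511 * 69.89 = 35.7138 g

35.7138 g


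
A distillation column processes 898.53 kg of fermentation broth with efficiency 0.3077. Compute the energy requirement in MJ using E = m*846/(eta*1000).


E = m * 846 / (eta * 1000)
= 898.53 * 846 / (0.3077 * 1000)
= 2470.4465 MJ

2470.4465 MJ


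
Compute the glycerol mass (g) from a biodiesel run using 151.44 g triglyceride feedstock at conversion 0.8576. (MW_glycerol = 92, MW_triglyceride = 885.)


glycerol = oil * conv * (92/885)
= 151.44 * 0.8576 * 92 / 885
= 13.5011 g

13.5011 g


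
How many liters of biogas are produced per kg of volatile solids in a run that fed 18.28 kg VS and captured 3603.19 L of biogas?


Y = V / VS
= 3603.19 / 18.28
= 197.1111 L/kg VS

197.1111 L/kg VS


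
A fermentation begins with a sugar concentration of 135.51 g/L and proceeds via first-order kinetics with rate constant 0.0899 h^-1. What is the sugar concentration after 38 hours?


S = S0 * exp(-k * t)
S = 135.51 * exp(-0.0899 * 38)
S = 4.4497 g/L

4.4497 g/L


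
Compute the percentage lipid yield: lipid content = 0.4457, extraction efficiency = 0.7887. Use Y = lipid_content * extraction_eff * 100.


Y = lipid_content * extraction_eff * 100
= 0.4457 * 0.7887 * 100
= 35.1524%

35.1524%


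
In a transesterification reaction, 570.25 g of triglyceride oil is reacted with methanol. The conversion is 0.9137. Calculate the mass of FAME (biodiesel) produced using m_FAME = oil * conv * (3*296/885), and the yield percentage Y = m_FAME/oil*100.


m_FAME = oil * conv * (3 * 296 / 885) = oil * conv * (888/885)
= 570.25 * 0.9137 * 888 / 885
= 522.8037 g
Y = m_FAME / oil * 100 = conv * (888/885) * 100
= 0.9137 * 888 / 885 * 100
= 91.68%

522.8037 g FAME; Y = 91.68%


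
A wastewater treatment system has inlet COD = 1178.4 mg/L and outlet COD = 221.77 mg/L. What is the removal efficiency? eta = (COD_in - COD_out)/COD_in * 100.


eta = (COD_in - COD_out) / COD_in * 100
= (1178.4 - 221.77) / 1178.4 * 100
= 81.1804%

81.1804%


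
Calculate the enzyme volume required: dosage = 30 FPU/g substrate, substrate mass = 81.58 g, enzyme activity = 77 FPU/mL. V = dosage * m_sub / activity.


V = dosage * m_sub / activity
V = 30 * 81.58 / 77
V = 31.7844 mL

31.7844 mL


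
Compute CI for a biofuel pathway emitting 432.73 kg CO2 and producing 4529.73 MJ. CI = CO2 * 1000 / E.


CI = CO2 * 1000 / E
= 432.73 * 1000 / 4529.73
= 95.5311 g CO2/MJ

95.5311 g CO2/MJ


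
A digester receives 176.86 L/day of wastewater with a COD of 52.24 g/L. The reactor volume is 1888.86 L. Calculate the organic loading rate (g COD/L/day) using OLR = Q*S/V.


OLR = Q * S / V
= 176.86 * 52.24 / 1888.86
= 4.8914 g/L/day

4.8914 g/L/day


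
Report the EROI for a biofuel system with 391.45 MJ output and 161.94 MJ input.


EROI = E_out / E_in
= 391.45 / 161.94
= 2.4173

2.4173


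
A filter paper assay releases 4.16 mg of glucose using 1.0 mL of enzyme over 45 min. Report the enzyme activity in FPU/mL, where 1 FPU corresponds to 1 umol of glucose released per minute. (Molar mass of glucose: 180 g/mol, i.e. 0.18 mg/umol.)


Activity = glucose_mg / (0.18 mg/umol * V_mL * t_min)
= 4.16 / (0.18 * 1.0 * 45)
= 0.5136 FPU/mL

0.5136 FPU/mL


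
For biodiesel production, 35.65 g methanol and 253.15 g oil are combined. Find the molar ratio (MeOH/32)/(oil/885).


Molar ratio = n_MeOH / n_oil = (MeOH/32) / (oil/885) = (MeOH * 885) / (32 * oil)
= (35.65 * 885) / (32 * 253.15)
= 3.8947

3.8947


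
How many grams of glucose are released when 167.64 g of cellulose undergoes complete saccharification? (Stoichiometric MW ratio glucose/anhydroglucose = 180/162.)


glucose = cellulose * 180/162
= 167.64 * 180/162
= 186.2667 g

186.2667 g


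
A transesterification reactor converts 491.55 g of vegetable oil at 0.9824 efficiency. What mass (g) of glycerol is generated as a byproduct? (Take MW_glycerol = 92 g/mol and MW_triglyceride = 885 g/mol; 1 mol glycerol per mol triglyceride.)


glycerol = oil * conv * (92/885)
= 491.55 * 0.9824 * 92 / 885
= 50.1996 g

50.1996 g


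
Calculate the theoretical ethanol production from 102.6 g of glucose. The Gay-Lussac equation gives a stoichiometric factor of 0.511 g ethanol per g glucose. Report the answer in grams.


Theoretical ethanol yield: m_EtOH = 0.511 * m_glucose
m_EtOH = 0.511 * 102.6 = 52.4286 g

52.4286 g


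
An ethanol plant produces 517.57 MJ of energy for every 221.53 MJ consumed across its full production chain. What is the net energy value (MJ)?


NEV = E_out - E_in
= 517.57 - 221.53
= 296.0400 MJ

296.0400 MJ


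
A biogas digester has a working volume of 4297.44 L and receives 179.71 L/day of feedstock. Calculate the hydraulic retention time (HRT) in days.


HRT = V / Q
= 4297.44 / 179.71
= 23.9132 days

23.9132 days


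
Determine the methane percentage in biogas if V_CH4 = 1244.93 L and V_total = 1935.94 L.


CH4% = V_CH4 / V_total * 100
= 1244.93 / 1935.94 * 100
= 64.3062%

64.3062%


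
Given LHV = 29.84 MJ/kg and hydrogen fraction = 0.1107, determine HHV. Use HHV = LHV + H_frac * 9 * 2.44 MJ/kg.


HHV = LHV + H_frac * 9 * 2.44
= 29.84 + 0.1107 * 9 * 2.44
= 32.2710 MJ/kg

32.2710 MJ/kg


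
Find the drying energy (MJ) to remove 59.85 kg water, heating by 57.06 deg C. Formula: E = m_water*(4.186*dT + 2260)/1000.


E = m_water * (4.186 * dT + 2260) / 1000
= 59.85 * (4.186 * 57.06 + 2260) / 1000
= 149.5564 MJ

149.5564 MJ


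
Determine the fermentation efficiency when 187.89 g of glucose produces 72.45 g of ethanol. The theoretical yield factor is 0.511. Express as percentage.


Fermentation efficiency = (actual / (0.511 * glucose)) * 100
= (72.45 / (0.511 * 187.89)) * 100
= 75.4595%

75.4595%


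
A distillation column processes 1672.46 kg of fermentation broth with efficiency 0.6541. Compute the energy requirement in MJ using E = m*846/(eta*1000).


E = m * 846 / (eta * 1000)
= 1672.46 * 846 / (0.6541 * 1000)
= 2163.1267 MJ

2163.1267 MJ


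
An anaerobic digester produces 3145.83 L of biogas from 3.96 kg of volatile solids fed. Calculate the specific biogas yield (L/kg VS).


Y = V / VS
= 3145.83 / 3.96
= 794.4015 L/kg VS

794.4015 L/kg VS


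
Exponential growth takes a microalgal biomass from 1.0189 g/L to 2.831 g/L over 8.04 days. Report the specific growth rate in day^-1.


mu = ln(X2/X1) / dt
= ln(2.831/1.0189) / 8.04
= 0.1271 per day

0.1271 per day


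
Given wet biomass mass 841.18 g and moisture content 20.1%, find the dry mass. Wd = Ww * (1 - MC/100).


Wd = Ww * (1 - MC/100)
= 841.18 * (1 - 20.1/100)
= 672.1028 g

672.1028 g


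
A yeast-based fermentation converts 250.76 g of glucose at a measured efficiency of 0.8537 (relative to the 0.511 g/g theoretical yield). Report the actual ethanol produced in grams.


Actual ethanol: m = 0.511 * 250.76 * 0.8537
m = 109.3917 g

109.3917 g


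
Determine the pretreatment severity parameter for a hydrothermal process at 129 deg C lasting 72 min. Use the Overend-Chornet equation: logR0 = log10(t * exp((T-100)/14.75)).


logR0 = log10(t * exp((T - 100) / 14.75))
= log10(72 * exp((129 - 100) / 14.75))
= 2.7112

2.7112


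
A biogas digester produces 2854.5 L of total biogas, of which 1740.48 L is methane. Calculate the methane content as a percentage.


CH4% = V_CH4 / V_total * 100
= 1740.48 / 2854.5 * 100
= 60.9732%

60.9732%


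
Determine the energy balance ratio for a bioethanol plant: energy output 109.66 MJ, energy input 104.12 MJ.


EROI = E_out / E_in
= 109.66 / 104.12
= 1.0532

1.0532


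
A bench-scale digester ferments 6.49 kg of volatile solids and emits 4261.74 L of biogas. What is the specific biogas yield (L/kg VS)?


Y = V / VS
= 4261.74 / 6.49
= 656.6626 L/kg VS

656.6626 L/kg VS


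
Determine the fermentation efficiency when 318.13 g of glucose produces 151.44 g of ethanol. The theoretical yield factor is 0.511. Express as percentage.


Fermentation efficiency = (actual / (0.511 * glucose)) * 100
= (151.44 / (0.511 * 318.13)) * 100
= 93.1569%

93.1569%


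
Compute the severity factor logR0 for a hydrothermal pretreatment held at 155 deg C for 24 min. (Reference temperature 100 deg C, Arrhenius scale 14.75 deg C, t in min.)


logR0 = log10(t * exp((T - 100) / 14.75))
= log10(24 * exp((155 - 100) / 14.75))
= 2.9996

2.9996


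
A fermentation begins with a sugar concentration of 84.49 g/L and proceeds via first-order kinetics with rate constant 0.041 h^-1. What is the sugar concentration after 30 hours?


S = S0 * exp(-k * t)
S = 84.49 * exp(-0.041 * 30)
S = 24.6958 g/L

24.6958 g/L


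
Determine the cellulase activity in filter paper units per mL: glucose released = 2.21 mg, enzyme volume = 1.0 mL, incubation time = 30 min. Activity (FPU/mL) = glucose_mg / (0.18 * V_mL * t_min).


Activity = glucose_mg / (0.18 mg/umol * V_mL * t_min)
= 2.21 / (0.18 * 1.0 * 30)
= 0.4093 FPU/mL

0.4093 FPU/mL


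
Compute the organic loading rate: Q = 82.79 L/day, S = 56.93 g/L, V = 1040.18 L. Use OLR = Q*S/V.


OLR = Q * S / V
= 82.79 * 56.93 / 1040.18
= 4.5312 g/L/day

4.5312 g/L/day


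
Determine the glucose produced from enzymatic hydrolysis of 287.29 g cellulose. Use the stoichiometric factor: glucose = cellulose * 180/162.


glucose = cellulose * 180/162
= 287.29 * 180/162
= 319.2111 g

319.2111 g


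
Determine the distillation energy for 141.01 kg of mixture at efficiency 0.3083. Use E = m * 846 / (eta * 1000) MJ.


E = m * 846 / (eta * 1000)
= 141.01 * 846 / (0.3083 * 1000)
= 386.9428 MJ

386.9428 MJ


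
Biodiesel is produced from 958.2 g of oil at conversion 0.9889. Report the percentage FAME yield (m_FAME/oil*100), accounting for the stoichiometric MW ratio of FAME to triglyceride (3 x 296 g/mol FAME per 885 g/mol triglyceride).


m_FAME = oil * conv * (3 * 296 / 885) = oil * conv * (888/885)
= 958.2 * 0.9889 * 888 / 885
= 950.7761 g
Y = m_FAME / oil * 100 = conv * (888/885) * 100
= 0.9889 * 888 / 885 * 100
= 99.23%

99.23%


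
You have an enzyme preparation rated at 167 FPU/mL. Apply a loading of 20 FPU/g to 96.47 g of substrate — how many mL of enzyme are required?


V = dosage * m_sub / activity
V = 20 * 96.47 / 167
V = 11.5533 mL

11.5533 mL


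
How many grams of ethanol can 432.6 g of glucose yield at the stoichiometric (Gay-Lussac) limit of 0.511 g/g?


Theoretical ethanol yield: m_EtOH = 0.511 * m_glucose
m_EtOH = 0.511 * 432.6 = 221.0586 g

221.0586 g


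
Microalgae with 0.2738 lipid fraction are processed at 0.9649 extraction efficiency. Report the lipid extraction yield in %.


Y = lipid_content * extraction_eff * 100
= 0.2738 * 0.9649 * 100
= 26.4190%

26.4190%


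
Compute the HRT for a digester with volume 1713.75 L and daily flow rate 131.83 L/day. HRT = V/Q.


HRT = V / Q
= 1713.75 / 131.83
= 12.9997 days

12.9997 days


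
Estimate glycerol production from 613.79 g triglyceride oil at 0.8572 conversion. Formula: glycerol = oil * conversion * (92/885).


glycerol = oil * conv * (92/885)
= 613.79 * 0.8572 * 92 / 885
= 54.6949 g

54.6949 g


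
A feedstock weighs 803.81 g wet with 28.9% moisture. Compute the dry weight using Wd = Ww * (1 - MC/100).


Wd = Ww * (1 - MC/100)
= 803.81 * (1 - 28.9/100)
= 571.5089 g

571.5089 g


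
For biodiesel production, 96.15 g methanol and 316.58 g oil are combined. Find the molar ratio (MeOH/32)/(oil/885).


Molar ratio = n_MeOH / n_oil = (MeOH/32) / (oil/885) = (MeOH * 885) / (32 * oil)
= (96.15 * 885) / (32 * 316.58)
= 8.3996

8.3996


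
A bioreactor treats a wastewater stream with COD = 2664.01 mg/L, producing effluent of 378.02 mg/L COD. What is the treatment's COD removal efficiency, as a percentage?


eta = (COD_in - COD_out) / COD_in * 100
= (2664.01 - 378.02) / 2664.01 * 100
= 85.8101%

85.8101%


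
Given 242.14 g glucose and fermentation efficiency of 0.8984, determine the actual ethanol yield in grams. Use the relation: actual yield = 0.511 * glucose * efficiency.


Actual ethanol: m = 0.511 * 242.14 * 0.8984
m = 111.1622 g

111.1622 g


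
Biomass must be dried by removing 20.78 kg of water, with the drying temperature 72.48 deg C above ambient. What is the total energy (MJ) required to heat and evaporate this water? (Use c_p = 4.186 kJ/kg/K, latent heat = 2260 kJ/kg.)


E = m_water * (4.186 * dT + 2260) / 1000
= 20.78 * (4.186 * 72.48 + 2260) / 1000
= 53.2675 MJ

53.2675 MJ


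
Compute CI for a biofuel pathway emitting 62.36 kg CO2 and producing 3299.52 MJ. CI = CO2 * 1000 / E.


CI = CO2 * 1000 / E
= 62.36 * 1000 / 3299.52
= 18.8997 g CO2/MJ

18.8997 g CO2/MJ


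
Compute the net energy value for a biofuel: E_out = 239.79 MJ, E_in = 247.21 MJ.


NEV = E_out - E_in
= 239.79 - 247.21
= -7.4200 MJ

-7.4200 MJ


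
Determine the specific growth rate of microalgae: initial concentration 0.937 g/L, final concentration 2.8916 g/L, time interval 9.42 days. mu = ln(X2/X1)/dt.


mu = ln(X2/X1) / dt
= ln(2.8916/0.937) / 9.42
= 0.1196 per day

0.1196 per day


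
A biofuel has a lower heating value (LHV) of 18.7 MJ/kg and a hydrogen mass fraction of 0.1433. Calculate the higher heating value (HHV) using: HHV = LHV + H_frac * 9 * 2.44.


HHV = LHV + H_frac * 9 * 2.44
= 18.7 + 0.1433 * 9 * 2.44
= 21.8469 MJ/kg

21.8469 MJ/kg


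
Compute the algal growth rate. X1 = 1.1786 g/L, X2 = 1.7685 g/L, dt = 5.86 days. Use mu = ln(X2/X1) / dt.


mu = ln(X2/X1) / dt
= ln(1.7685/1.1786) / 5.86
= 0.0692 per day

0.0692 per day


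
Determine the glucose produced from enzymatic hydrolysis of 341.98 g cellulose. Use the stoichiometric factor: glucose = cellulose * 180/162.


glucose = cellulose * 180/162
= 341.98 * 180/162
= 379.9778 g

379.9778 g


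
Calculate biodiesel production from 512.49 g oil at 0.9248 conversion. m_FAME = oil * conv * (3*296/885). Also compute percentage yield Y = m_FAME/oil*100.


m_FAME = oil * conv * (3 * 296 / 885) = oil * conv * (888/885)
= 512.49 * 0.9248 * 888 / 885
= 475.5574 g
Y = m_FAME / oil * 100 = conv * (888/885) * 100
= 0.9248 * 888 / 885 * 100
= 92.79%

475.5574 g FAME; Y = 92.79%


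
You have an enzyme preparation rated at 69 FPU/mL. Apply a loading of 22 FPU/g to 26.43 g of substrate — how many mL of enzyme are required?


V = dosage * m_sub / activity
V = 22 * 26.43 / 69
V = 8.4270 mL

8.4270 mL


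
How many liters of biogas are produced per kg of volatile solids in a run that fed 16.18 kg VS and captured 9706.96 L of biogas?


Y = V / VS
= 9706.96 / 16.18
= 599.9357 L/kg VS

599.9357 L/kg VS


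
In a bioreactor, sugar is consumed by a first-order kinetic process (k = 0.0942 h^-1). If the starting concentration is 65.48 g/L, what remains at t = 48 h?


S = S0 * exp(-k * t)
S = 65.48 * exp(-0.0942 * 48)
S = 0.7119 g/L

0.7119 g/L


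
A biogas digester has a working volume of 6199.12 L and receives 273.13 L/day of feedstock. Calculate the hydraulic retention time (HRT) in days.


HRT = V / Q
= 6199.12 / 273.13
= 22.6966 days

22.6966 days


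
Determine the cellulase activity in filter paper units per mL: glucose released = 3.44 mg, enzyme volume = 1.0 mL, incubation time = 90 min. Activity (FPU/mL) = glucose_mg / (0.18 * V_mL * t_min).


Activity = glucose_mg / (0.18 mg/umol * V_mL * t_min)
= 3.44 / (0.18 * 1.0 * 90)
= 0.2123 FPU/mL

0.2123 FPU/mL


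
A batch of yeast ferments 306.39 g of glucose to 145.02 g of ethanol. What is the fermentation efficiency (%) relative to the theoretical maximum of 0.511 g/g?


Fermentation efficiency = (actual / (0.511 * glucose)) * 100
= (145.02 / (0.511 * 306.39)) * 100
= 92.6259%

92.6259%


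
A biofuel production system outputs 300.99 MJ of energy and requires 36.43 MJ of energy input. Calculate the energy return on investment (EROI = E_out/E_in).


EROI = E_out / E_in
= 300.99 / 36.43
= 8.2621

8.2621


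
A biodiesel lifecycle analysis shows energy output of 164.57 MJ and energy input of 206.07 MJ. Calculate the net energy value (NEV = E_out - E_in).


NEV = E_out - E_in
= 164.57 - 206.07
= -41.5000 MJ

-41.5000 MJ


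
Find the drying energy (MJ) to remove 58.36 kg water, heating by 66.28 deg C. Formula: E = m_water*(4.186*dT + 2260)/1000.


E = m_water * (4.186 * dT + 2260) / 1000
= 58.36 * (4.186 * 66.28 + 2260) / 1000
= 148.0855 MJ

148.0855 MJ


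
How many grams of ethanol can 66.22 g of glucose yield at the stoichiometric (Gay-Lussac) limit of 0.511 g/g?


Theoretical ethanol yield: m_EtOH = 0.511 * m_glucose
m_EtOH = 0.511 * 66.22 = 33.8384 g

33.8384 g


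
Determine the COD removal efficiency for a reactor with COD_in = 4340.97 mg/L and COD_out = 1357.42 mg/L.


eta = (COD_in - COD_out) / COD_in * 100
= (4340.97 - 1357.42) / 4340.97 * 100
= 68.7300%

68.7300%


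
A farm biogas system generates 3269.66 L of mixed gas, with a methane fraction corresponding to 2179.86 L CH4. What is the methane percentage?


CH4% = V_CH4 / V_total * 100
= 2179.86 / 3269.66 * 100
= 66.6693%

66.6693%


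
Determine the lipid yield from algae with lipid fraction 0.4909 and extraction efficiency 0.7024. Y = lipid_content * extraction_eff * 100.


Y = lipid_content * extraction_eff * 100
= 0.4909 * 0.7024 * 100
= 34.4808%

34.4808%


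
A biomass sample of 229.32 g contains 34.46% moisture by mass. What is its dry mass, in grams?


Wd = Ww * (1 - MC/100)
= 229.32 * (1 - 34.46/100)
= 150.2963 g

150.2963 g


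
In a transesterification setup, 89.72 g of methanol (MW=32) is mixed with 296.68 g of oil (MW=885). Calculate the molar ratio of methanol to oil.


Molar ratio = n_MeOH / n_oil = (MeOH/32) / (oil/885) = (MeOH * 885) / (32 * oil)
= (89.72 * 885) / (32 * 296.68)
= 8.3636

8.3636


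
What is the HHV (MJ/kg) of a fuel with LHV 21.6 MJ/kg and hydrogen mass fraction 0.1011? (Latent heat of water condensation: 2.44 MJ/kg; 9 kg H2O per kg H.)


HHV = LHV + H_frac * 9 * 2.44
= 21.6 + 0.1011 * 9 * 2.44
= 23.8202 MJ/kg

23.8202 MJ/kg


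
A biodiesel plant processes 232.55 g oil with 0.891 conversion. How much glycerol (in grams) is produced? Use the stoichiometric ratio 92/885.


glycerol = oil * conv * (92/885)
= 232.55 * 0.891 * 92 / 885
= 21.5396 g

21.5396 g


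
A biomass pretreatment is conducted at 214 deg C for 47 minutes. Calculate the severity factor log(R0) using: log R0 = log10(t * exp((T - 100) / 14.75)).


logR0 = log10(t * exp((T - 100) / 14.75))
= log10(47 * exp((214 - 100) / 14.75))
= 5.0287

5.0287


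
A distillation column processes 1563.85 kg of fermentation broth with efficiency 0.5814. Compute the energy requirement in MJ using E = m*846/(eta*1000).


E = m * 846 / (eta * 1000)
= 1563.85 * 846 / (0.5814 * 1000)
= 2275.5712 MJ

2275.5712 MJ


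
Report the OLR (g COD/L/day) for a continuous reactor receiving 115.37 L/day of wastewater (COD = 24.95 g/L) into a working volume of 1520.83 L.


OLR = Q * S / V
= 115.37 * 24.95 / 1520.83
= 1.8927 g/L/day

1.8927 g/L/day


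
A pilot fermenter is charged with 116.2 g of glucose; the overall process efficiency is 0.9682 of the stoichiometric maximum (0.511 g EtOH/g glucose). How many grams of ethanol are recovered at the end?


Actual ethanol: m = 0.511 * 116.2 * 0.9682
m = 57.4900 g

57.4900 g


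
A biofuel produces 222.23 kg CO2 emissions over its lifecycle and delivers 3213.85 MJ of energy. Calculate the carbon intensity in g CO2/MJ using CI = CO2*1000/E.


CI = CO2 * 1000 / E
= 222.23 * 1000 / 3213.85
= 69.1476 g CO2/MJ

69.1476 g CO2/MJ


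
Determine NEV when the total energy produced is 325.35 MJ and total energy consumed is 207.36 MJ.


NEV = E_out - E_in
= 325.35 - 207.36
= 117.9900 MJ

117.9900 MJ


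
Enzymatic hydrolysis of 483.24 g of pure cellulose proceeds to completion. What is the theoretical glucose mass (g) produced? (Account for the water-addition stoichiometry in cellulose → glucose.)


glucose = cellulose * 180/162
= 483.24 * 180/162
= 536.9333 g

536.9333 g


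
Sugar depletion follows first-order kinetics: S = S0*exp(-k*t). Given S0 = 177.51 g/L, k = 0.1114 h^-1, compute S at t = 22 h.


S = S0 * exp(-k * t)
S = 177.51 * exp(-0.1114 * 22)
S = 15.3057 g/L

15.3057 g/L


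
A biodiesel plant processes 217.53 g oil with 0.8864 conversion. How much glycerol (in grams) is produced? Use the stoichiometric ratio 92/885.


glycerol = oil * conv * (92/885)
= 217.53 * 0.8864 * 92 / 885
= 20.0444 g

20.0444 g


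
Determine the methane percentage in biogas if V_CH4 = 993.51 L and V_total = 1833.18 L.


CH4% = V_CH4 / V_total * 100
= 993.51 / 1833.18 * 100
= 54.1960%

54.1960%


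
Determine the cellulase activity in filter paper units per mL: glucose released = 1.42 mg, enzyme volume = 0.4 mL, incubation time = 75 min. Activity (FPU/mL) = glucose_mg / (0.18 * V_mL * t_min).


Activity = glucose_mg / (0.18 mg/umol * V_mL * t_min)
= 1.42 / (0.18 * 0.4 * 75)
= 0.2630 FPU/mL

0.2630 FPU/mL


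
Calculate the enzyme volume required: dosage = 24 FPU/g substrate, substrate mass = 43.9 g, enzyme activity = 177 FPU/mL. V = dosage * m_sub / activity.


V = dosage * m_sub / activity
V = 24 * 43.9 / 177
V = 5.9525 mL

5.9525 mL


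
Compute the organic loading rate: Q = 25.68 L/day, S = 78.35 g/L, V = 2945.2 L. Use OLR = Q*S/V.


OLR = Q * S / V
= 25.68 * 78.35 / 2945.2
= 0.6832 g/L/day

0.6832 g/L/day


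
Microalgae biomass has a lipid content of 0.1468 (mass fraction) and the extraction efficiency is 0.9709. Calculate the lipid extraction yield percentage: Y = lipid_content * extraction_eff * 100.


Y = lipid_content * extraction_eff * 100
= 0.1468 * 0.9709 * 100
= 14.2528%

14.2528%


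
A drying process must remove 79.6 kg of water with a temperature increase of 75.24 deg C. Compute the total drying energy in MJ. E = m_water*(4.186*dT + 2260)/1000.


E = m_water * (4.186 * dT + 2260) / 1000
= 79.6 * (4.186 * 75.24 + 2260) / 1000
= 204.9664 MJ

204.9664 MJ


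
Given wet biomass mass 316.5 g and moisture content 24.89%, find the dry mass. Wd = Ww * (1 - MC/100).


Wd = Ww * (1 - MC/100)
= 316.5 * (1 - 24.89/100)
= 237.7232 g

237.7232 g


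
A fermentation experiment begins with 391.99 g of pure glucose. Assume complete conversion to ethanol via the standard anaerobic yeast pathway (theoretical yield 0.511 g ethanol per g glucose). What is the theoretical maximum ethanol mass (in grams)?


Theoretical ethanol yield: m_EtOH = 0.511 * m_glucose
m_EtOH = 0.511 * 391.99 = 200.3069 g

200.3069 g
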